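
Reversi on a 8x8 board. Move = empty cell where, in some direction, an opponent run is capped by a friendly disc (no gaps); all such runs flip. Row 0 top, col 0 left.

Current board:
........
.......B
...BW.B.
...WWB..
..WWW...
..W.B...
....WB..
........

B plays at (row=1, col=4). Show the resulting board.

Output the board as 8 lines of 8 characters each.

Place B at (1,4); scan 8 dirs for brackets.
Dir NW: first cell '.' (not opp) -> no flip
Dir N: first cell '.' (not opp) -> no flip
Dir NE: first cell '.' (not opp) -> no flip
Dir W: first cell '.' (not opp) -> no flip
Dir E: first cell '.' (not opp) -> no flip
Dir SW: first cell 'B' (not opp) -> no flip
Dir S: opp run (2,4) (3,4) (4,4) capped by B -> flip
Dir SE: first cell '.' (not opp) -> no flip
All flips: (2,4) (3,4) (4,4)

Answer: ........
....B..B
...BB.B.
...WBB..
..WWB...
..W.B...
....WB..
........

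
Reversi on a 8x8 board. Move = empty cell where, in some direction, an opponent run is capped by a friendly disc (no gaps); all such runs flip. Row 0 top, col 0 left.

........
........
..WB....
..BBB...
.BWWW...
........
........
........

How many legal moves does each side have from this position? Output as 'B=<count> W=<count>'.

Answer: B=9 W=5

Derivation:
-- B to move --
(1,1): flips 1 -> legal
(1,2): flips 1 -> legal
(1,3): no bracket -> illegal
(2,1): flips 1 -> legal
(3,1): no bracket -> illegal
(3,5): no bracket -> illegal
(4,5): flips 3 -> legal
(5,1): flips 1 -> legal
(5,2): flips 2 -> legal
(5,3): flips 1 -> legal
(5,4): flips 2 -> legal
(5,5): flips 1 -> legal
B mobility = 9
-- W to move --
(1,2): no bracket -> illegal
(1,3): flips 2 -> legal
(1,4): no bracket -> illegal
(2,1): flips 1 -> legal
(2,4): flips 3 -> legal
(2,5): flips 1 -> legal
(3,0): no bracket -> illegal
(3,1): no bracket -> illegal
(3,5): no bracket -> illegal
(4,0): flips 1 -> legal
(4,5): no bracket -> illegal
(5,0): no bracket -> illegal
(5,1): no bracket -> illegal
(5,2): no bracket -> illegal
W mobility = 5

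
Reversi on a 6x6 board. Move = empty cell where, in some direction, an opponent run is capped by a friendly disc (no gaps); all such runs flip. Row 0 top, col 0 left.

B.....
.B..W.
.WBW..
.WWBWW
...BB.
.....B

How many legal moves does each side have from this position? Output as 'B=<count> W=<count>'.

-- B to move --
(0,3): no bracket -> illegal
(0,4): no bracket -> illegal
(0,5): no bracket -> illegal
(1,0): flips 2 -> legal
(1,2): no bracket -> illegal
(1,3): flips 1 -> legal
(1,5): no bracket -> illegal
(2,0): flips 1 -> legal
(2,4): flips 2 -> legal
(2,5): flips 1 -> legal
(3,0): flips 2 -> legal
(4,0): flips 1 -> legal
(4,1): flips 2 -> legal
(4,2): flips 1 -> legal
(4,5): no bracket -> illegal
B mobility = 9
-- W to move --
(0,1): flips 1 -> legal
(0,2): no bracket -> illegal
(1,0): no bracket -> illegal
(1,2): flips 1 -> legal
(1,3): flips 1 -> legal
(2,0): no bracket -> illegal
(2,4): no bracket -> illegal
(4,2): no bracket -> illegal
(4,5): no bracket -> illegal
(5,2): flips 1 -> legal
(5,3): flips 3 -> legal
(5,4): flips 2 -> legal
W mobility = 6

Answer: B=9 W=6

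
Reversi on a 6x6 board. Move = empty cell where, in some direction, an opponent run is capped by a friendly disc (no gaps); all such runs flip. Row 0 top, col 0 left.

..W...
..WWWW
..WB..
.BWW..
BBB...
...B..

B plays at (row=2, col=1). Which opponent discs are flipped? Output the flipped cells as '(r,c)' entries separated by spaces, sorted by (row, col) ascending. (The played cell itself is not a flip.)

Answer: (2,2)

Derivation:
Dir NW: first cell '.' (not opp) -> no flip
Dir N: first cell '.' (not opp) -> no flip
Dir NE: opp run (1,2), next='.' -> no flip
Dir W: first cell '.' (not opp) -> no flip
Dir E: opp run (2,2) capped by B -> flip
Dir SW: first cell '.' (not opp) -> no flip
Dir S: first cell 'B' (not opp) -> no flip
Dir SE: opp run (3,2), next='.' -> no flip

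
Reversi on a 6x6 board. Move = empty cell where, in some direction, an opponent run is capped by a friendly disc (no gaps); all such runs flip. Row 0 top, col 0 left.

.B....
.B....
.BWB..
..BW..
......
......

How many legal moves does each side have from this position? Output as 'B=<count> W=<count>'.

-- B to move --
(1,2): flips 1 -> legal
(1,3): no bracket -> illegal
(2,4): no bracket -> illegal
(3,1): no bracket -> illegal
(3,4): flips 1 -> legal
(4,2): no bracket -> illegal
(4,3): flips 1 -> legal
(4,4): flips 2 -> legal
B mobility = 4
-- W to move --
(0,0): flips 1 -> legal
(0,2): no bracket -> illegal
(1,0): no bracket -> illegal
(1,2): no bracket -> illegal
(1,3): flips 1 -> legal
(1,4): no bracket -> illegal
(2,0): flips 1 -> legal
(2,4): flips 1 -> legal
(3,0): no bracket -> illegal
(3,1): flips 1 -> legal
(3,4): no bracket -> illegal
(4,1): no bracket -> illegal
(4,2): flips 1 -> legal
(4,3): no bracket -> illegal
W mobility = 6

Answer: B=4 W=6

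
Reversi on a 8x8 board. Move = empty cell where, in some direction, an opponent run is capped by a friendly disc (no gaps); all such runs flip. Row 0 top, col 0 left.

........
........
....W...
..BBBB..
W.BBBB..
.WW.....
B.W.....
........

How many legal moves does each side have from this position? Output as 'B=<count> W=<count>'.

-- B to move --
(1,3): flips 1 -> legal
(1,4): flips 1 -> legal
(1,5): flips 1 -> legal
(2,3): no bracket -> illegal
(2,5): no bracket -> illegal
(3,0): no bracket -> illegal
(3,1): no bracket -> illegal
(4,1): no bracket -> illegal
(5,0): no bracket -> illegal
(5,3): no bracket -> illegal
(6,1): flips 1 -> legal
(6,3): no bracket -> illegal
(7,1): no bracket -> illegal
(7,2): flips 2 -> legal
(7,3): no bracket -> illegal
B mobility = 5
-- W to move --
(2,1): no bracket -> illegal
(2,2): flips 2 -> legal
(2,3): no bracket -> illegal
(2,5): flips 2 -> legal
(2,6): no bracket -> illegal
(3,1): no bracket -> illegal
(3,6): no bracket -> illegal
(4,1): no bracket -> illegal
(4,6): flips 1 -> legal
(5,0): no bracket -> illegal
(5,3): no bracket -> illegal
(5,4): flips 2 -> legal
(5,5): no bracket -> illegal
(5,6): no bracket -> illegal
(6,1): no bracket -> illegal
(7,0): no bracket -> illegal
(7,1): no bracket -> illegal
W mobility = 4

Answer: B=5 W=4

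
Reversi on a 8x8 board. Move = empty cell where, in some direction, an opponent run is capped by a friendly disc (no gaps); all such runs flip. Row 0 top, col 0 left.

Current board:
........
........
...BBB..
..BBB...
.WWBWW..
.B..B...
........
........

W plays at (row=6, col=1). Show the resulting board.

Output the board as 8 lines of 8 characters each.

Answer: ........
........
...BBB..
..BBB...
.WWBWW..
.W..B...
.W......
........

Derivation:
Place W at (6,1); scan 8 dirs for brackets.
Dir NW: first cell '.' (not opp) -> no flip
Dir N: opp run (5,1) capped by W -> flip
Dir NE: first cell '.' (not opp) -> no flip
Dir W: first cell '.' (not opp) -> no flip
Dir E: first cell '.' (not opp) -> no flip
Dir SW: first cell '.' (not opp) -> no flip
Dir S: first cell '.' (not opp) -> no flip
Dir SE: first cell '.' (not opp) -> no flip
All flips: (5,1)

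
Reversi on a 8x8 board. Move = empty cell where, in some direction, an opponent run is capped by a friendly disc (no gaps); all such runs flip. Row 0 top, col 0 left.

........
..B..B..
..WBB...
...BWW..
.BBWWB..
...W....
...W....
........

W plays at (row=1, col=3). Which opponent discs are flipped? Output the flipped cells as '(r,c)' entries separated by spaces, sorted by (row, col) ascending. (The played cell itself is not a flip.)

Dir NW: first cell '.' (not opp) -> no flip
Dir N: first cell '.' (not opp) -> no flip
Dir NE: first cell '.' (not opp) -> no flip
Dir W: opp run (1,2), next='.' -> no flip
Dir E: first cell '.' (not opp) -> no flip
Dir SW: first cell 'W' (not opp) -> no flip
Dir S: opp run (2,3) (3,3) capped by W -> flip
Dir SE: opp run (2,4) capped by W -> flip

Answer: (2,3) (2,4) (3,3)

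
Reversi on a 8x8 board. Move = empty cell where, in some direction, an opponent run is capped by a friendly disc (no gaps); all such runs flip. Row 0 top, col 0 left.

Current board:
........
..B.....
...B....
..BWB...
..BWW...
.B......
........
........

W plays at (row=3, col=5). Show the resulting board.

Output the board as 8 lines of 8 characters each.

Place W at (3,5); scan 8 dirs for brackets.
Dir NW: first cell '.' (not opp) -> no flip
Dir N: first cell '.' (not opp) -> no flip
Dir NE: first cell '.' (not opp) -> no flip
Dir W: opp run (3,4) capped by W -> flip
Dir E: first cell '.' (not opp) -> no flip
Dir SW: first cell 'W' (not opp) -> no flip
Dir S: first cell '.' (not opp) -> no flip
Dir SE: first cell '.' (not opp) -> no flip
All flips: (3,4)

Answer: ........
..B.....
...B....
..BWWW..
..BWW...
.B......
........
........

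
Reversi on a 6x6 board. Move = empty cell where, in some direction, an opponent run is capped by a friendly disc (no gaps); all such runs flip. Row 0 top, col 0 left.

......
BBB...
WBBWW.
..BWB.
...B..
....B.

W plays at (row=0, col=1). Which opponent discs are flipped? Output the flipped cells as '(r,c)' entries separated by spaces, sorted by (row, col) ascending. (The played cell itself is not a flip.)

Answer: (1,2)

Derivation:
Dir NW: edge -> no flip
Dir N: edge -> no flip
Dir NE: edge -> no flip
Dir W: first cell '.' (not opp) -> no flip
Dir E: first cell '.' (not opp) -> no flip
Dir SW: opp run (1,0), next=edge -> no flip
Dir S: opp run (1,1) (2,1), next='.' -> no flip
Dir SE: opp run (1,2) capped by W -> flip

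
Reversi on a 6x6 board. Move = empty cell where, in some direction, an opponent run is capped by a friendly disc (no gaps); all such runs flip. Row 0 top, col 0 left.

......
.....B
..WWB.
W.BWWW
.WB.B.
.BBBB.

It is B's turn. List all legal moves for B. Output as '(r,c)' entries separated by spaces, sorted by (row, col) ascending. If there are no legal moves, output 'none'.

Answer: (1,1) (1,2) (1,4) (2,1) (3,1) (4,0) (5,0)

Derivation:
(1,1): flips 2 -> legal
(1,2): flips 1 -> legal
(1,3): no bracket -> illegal
(1,4): flips 1 -> legal
(2,0): no bracket -> illegal
(2,1): flips 2 -> legal
(2,5): no bracket -> illegal
(3,1): flips 1 -> legal
(4,0): flips 1 -> legal
(4,3): no bracket -> illegal
(4,5): no bracket -> illegal
(5,0): flips 1 -> legal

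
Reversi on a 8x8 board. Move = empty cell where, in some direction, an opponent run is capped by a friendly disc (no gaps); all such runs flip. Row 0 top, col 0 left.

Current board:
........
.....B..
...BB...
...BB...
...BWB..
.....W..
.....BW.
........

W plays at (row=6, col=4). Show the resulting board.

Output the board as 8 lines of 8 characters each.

Answer: ........
.....B..
...BB...
...BB...
...BWB..
.....W..
....WWW.
........

Derivation:
Place W at (6,4); scan 8 dirs for brackets.
Dir NW: first cell '.' (not opp) -> no flip
Dir N: first cell '.' (not opp) -> no flip
Dir NE: first cell 'W' (not opp) -> no flip
Dir W: first cell '.' (not opp) -> no flip
Dir E: opp run (6,5) capped by W -> flip
Dir SW: first cell '.' (not opp) -> no flip
Dir S: first cell '.' (not opp) -> no flip
Dir SE: first cell '.' (not opp) -> no flip
All flips: (6,5)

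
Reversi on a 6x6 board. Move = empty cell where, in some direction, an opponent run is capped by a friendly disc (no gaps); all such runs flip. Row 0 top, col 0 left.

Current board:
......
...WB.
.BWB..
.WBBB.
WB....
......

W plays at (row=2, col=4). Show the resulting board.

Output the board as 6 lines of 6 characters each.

Answer: ......
...WB.
.BWWW.
.WBBB.
WB....
......

Derivation:
Place W at (2,4); scan 8 dirs for brackets.
Dir NW: first cell 'W' (not opp) -> no flip
Dir N: opp run (1,4), next='.' -> no flip
Dir NE: first cell '.' (not opp) -> no flip
Dir W: opp run (2,3) capped by W -> flip
Dir E: first cell '.' (not opp) -> no flip
Dir SW: opp run (3,3), next='.' -> no flip
Dir S: opp run (3,4), next='.' -> no flip
Dir SE: first cell '.' (not opp) -> no flip
All flips: (2,3)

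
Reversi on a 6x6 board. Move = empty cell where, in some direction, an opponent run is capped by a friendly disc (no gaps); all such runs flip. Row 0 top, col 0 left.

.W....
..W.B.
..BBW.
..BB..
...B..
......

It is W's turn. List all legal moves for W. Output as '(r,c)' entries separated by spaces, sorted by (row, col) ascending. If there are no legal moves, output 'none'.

Answer: (0,4) (2,1) (3,4) (4,2)

Derivation:
(0,3): no bracket -> illegal
(0,4): flips 1 -> legal
(0,5): no bracket -> illegal
(1,1): no bracket -> illegal
(1,3): no bracket -> illegal
(1,5): no bracket -> illegal
(2,1): flips 2 -> legal
(2,5): no bracket -> illegal
(3,1): no bracket -> illegal
(3,4): flips 1 -> legal
(4,1): no bracket -> illegal
(4,2): flips 3 -> legal
(4,4): no bracket -> illegal
(5,2): no bracket -> illegal
(5,3): no bracket -> illegal
(5,4): no bracket -> illegal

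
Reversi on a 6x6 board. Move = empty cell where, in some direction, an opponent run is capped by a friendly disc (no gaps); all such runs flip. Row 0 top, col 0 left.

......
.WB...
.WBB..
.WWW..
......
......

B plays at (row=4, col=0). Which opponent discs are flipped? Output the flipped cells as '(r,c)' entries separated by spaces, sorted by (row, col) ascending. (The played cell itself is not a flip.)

Answer: (3,1)

Derivation:
Dir NW: edge -> no flip
Dir N: first cell '.' (not opp) -> no flip
Dir NE: opp run (3,1) capped by B -> flip
Dir W: edge -> no flip
Dir E: first cell '.' (not opp) -> no flip
Dir SW: edge -> no flip
Dir S: first cell '.' (not opp) -> no flip
Dir SE: first cell '.' (not opp) -> no flip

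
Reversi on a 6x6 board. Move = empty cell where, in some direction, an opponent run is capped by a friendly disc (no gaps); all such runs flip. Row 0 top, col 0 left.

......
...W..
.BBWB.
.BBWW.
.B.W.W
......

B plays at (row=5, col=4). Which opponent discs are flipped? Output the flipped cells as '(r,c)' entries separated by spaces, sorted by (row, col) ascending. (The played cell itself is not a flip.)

Answer: (4,3)

Derivation:
Dir NW: opp run (4,3) capped by B -> flip
Dir N: first cell '.' (not opp) -> no flip
Dir NE: opp run (4,5), next=edge -> no flip
Dir W: first cell '.' (not opp) -> no flip
Dir E: first cell '.' (not opp) -> no flip
Dir SW: edge -> no flip
Dir S: edge -> no flip
Dir SE: edge -> no flip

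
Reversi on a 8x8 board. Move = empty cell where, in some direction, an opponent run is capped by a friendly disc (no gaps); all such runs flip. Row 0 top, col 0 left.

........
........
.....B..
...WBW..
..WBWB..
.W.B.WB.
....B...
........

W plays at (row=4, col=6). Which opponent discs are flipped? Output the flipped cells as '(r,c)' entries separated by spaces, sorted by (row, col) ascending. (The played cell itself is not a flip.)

Dir NW: first cell 'W' (not opp) -> no flip
Dir N: first cell '.' (not opp) -> no flip
Dir NE: first cell '.' (not opp) -> no flip
Dir W: opp run (4,5) capped by W -> flip
Dir E: first cell '.' (not opp) -> no flip
Dir SW: first cell 'W' (not opp) -> no flip
Dir S: opp run (5,6), next='.' -> no flip
Dir SE: first cell '.' (not opp) -> no flip

Answer: (4,5)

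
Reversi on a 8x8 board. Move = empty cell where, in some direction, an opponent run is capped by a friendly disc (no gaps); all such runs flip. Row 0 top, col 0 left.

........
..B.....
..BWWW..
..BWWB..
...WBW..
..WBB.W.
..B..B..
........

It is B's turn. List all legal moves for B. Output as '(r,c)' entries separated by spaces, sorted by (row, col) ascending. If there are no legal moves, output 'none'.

(1,3): flips 4 -> legal
(1,4): flips 3 -> legal
(1,5): flips 1 -> legal
(1,6): no bracket -> illegal
(2,6): flips 3 -> legal
(3,6): flips 1 -> legal
(4,1): no bracket -> illegal
(4,2): flips 2 -> legal
(4,6): flips 1 -> legal
(4,7): flips 1 -> legal
(5,1): flips 1 -> legal
(5,5): flips 1 -> legal
(5,7): no bracket -> illegal
(6,1): no bracket -> illegal
(6,3): no bracket -> illegal
(6,6): no bracket -> illegal
(6,7): flips 4 -> legal

Answer: (1,3) (1,4) (1,5) (2,6) (3,6) (4,2) (4,6) (4,7) (5,1) (5,5) (6,7)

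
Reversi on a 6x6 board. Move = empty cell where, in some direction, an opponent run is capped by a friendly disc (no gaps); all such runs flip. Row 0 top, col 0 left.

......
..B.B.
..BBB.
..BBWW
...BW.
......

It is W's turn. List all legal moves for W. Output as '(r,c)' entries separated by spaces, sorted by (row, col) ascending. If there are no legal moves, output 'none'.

(0,1): flips 2 -> legal
(0,2): no bracket -> illegal
(0,3): no bracket -> illegal
(0,4): flips 2 -> legal
(0,5): no bracket -> illegal
(1,1): flips 2 -> legal
(1,3): flips 1 -> legal
(1,5): no bracket -> illegal
(2,1): no bracket -> illegal
(2,5): no bracket -> illegal
(3,1): flips 2 -> legal
(4,1): no bracket -> illegal
(4,2): flips 1 -> legal
(5,2): flips 1 -> legal
(5,3): no bracket -> illegal
(5,4): no bracket -> illegal

Answer: (0,1) (0,4) (1,1) (1,3) (3,1) (4,2) (5,2)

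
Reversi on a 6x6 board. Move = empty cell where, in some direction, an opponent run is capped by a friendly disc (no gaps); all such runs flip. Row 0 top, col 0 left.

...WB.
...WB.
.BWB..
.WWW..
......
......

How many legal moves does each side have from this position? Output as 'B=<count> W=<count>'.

-- B to move --
(0,2): flips 1 -> legal
(1,1): no bracket -> illegal
(1,2): flips 1 -> legal
(2,0): no bracket -> illegal
(2,4): no bracket -> illegal
(3,0): no bracket -> illegal
(3,4): no bracket -> illegal
(4,0): flips 3 -> legal
(4,1): flips 2 -> legal
(4,2): no bracket -> illegal
(4,3): flips 2 -> legal
(4,4): no bracket -> illegal
B mobility = 5
-- W to move --
(0,5): flips 3 -> legal
(1,0): flips 1 -> legal
(1,1): flips 1 -> legal
(1,2): no bracket -> illegal
(1,5): flips 1 -> legal
(2,0): flips 1 -> legal
(2,4): flips 1 -> legal
(2,5): flips 1 -> legal
(3,0): no bracket -> illegal
(3,4): no bracket -> illegal
W mobility = 7

Answer: B=5 W=7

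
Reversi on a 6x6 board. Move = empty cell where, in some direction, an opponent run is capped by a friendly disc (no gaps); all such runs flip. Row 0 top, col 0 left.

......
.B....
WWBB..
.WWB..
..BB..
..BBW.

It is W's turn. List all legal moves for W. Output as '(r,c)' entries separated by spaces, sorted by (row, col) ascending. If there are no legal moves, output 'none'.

Answer: (0,1) (0,2) (1,2) (1,3) (1,4) (2,4) (3,4) (5,1)

Derivation:
(0,0): no bracket -> illegal
(0,1): flips 1 -> legal
(0,2): flips 1 -> legal
(1,0): no bracket -> illegal
(1,2): flips 1 -> legal
(1,3): flips 1 -> legal
(1,4): flips 1 -> legal
(2,4): flips 2 -> legal
(3,4): flips 1 -> legal
(4,1): no bracket -> illegal
(4,4): no bracket -> illegal
(5,1): flips 2 -> legal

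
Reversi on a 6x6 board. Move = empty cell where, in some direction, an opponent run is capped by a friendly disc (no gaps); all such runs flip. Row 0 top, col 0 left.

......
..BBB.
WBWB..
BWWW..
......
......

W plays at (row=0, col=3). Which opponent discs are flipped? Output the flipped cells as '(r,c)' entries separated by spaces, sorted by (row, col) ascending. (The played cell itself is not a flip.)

Dir NW: edge -> no flip
Dir N: edge -> no flip
Dir NE: edge -> no flip
Dir W: first cell '.' (not opp) -> no flip
Dir E: first cell '.' (not opp) -> no flip
Dir SW: opp run (1,2) (2,1) (3,0), next=edge -> no flip
Dir S: opp run (1,3) (2,3) capped by W -> flip
Dir SE: opp run (1,4), next='.' -> no flip

Answer: (1,3) (2,3)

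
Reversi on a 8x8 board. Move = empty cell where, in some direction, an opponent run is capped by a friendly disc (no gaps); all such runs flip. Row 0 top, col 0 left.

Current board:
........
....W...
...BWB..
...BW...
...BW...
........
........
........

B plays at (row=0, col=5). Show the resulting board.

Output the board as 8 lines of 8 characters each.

Place B at (0,5); scan 8 dirs for brackets.
Dir NW: edge -> no flip
Dir N: edge -> no flip
Dir NE: edge -> no flip
Dir W: first cell '.' (not opp) -> no flip
Dir E: first cell '.' (not opp) -> no flip
Dir SW: opp run (1,4) capped by B -> flip
Dir S: first cell '.' (not opp) -> no flip
Dir SE: first cell '.' (not opp) -> no flip
All flips: (1,4)

Answer: .....B..
....B...
...BWB..
...BW...
...BW...
........
........
........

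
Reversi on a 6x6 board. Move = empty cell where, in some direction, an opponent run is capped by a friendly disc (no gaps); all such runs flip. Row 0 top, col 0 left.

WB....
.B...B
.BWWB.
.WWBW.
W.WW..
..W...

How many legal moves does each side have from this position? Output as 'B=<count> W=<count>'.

-- B to move --
(1,0): no bracket -> illegal
(1,2): no bracket -> illegal
(1,3): flips 1 -> legal
(1,4): no bracket -> illegal
(2,0): no bracket -> illegal
(2,5): no bracket -> illegal
(3,0): flips 2 -> legal
(3,5): flips 1 -> legal
(4,1): flips 1 -> legal
(4,4): flips 1 -> legal
(4,5): no bracket -> illegal
(5,0): no bracket -> illegal
(5,1): flips 1 -> legal
(5,3): flips 1 -> legal
(5,4): flips 2 -> legal
B mobility = 8
-- W to move --
(0,2): flips 1 -> legal
(0,4): no bracket -> illegal
(0,5): no bracket -> illegal
(1,0): flips 1 -> legal
(1,2): no bracket -> illegal
(1,3): no bracket -> illegal
(1,4): flips 1 -> legal
(2,0): flips 1 -> legal
(2,5): flips 1 -> legal
(3,0): no bracket -> illegal
(3,5): no bracket -> illegal
(4,4): flips 1 -> legal
W mobility = 6

Answer: B=8 W=6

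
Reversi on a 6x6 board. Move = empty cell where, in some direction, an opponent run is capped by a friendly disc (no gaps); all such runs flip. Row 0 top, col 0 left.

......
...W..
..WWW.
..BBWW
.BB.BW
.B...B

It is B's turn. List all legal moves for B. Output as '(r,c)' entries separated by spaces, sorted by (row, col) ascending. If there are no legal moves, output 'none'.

Answer: (0,3) (1,1) (1,2) (1,4) (1,5) (2,5)

Derivation:
(0,2): no bracket -> illegal
(0,3): flips 2 -> legal
(0,4): no bracket -> illegal
(1,1): flips 1 -> legal
(1,2): flips 1 -> legal
(1,4): flips 3 -> legal
(1,5): flips 1 -> legal
(2,1): no bracket -> illegal
(2,5): flips 2 -> legal
(3,1): no bracket -> illegal
(4,3): no bracket -> illegal
(5,4): no bracket -> illegal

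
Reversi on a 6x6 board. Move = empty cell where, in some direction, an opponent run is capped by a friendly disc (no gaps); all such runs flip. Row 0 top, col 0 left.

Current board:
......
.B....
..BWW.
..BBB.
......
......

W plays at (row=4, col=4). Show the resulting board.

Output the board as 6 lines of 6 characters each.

Place W at (4,4); scan 8 dirs for brackets.
Dir NW: opp run (3,3) (2,2) (1,1), next='.' -> no flip
Dir N: opp run (3,4) capped by W -> flip
Dir NE: first cell '.' (not opp) -> no flip
Dir W: first cell '.' (not opp) -> no flip
Dir E: first cell '.' (not opp) -> no flip
Dir SW: first cell '.' (not opp) -> no flip
Dir S: first cell '.' (not opp) -> no flip
Dir SE: first cell '.' (not opp) -> no flip
All flips: (3,4)

Answer: ......
.B....
..BWW.
..BBW.
....W.
......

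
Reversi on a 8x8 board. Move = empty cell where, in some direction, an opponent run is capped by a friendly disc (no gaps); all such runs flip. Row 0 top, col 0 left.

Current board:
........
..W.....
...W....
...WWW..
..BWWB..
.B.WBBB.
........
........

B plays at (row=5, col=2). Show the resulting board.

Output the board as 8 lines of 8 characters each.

Place B at (5,2); scan 8 dirs for brackets.
Dir NW: first cell '.' (not opp) -> no flip
Dir N: first cell 'B' (not opp) -> no flip
Dir NE: opp run (4,3) (3,4), next='.' -> no flip
Dir W: first cell 'B' (not opp) -> no flip
Dir E: opp run (5,3) capped by B -> flip
Dir SW: first cell '.' (not opp) -> no flip
Dir S: first cell '.' (not opp) -> no flip
Dir SE: first cell '.' (not opp) -> no flip
All flips: (5,3)

Answer: ........
..W.....
...W....
...WWW..
..BWWB..
.BBBBBB.
........
........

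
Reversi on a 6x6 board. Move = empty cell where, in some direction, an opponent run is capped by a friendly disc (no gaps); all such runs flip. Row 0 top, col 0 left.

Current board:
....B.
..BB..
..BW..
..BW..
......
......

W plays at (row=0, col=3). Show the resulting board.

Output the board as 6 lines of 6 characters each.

Place W at (0,3); scan 8 dirs for brackets.
Dir NW: edge -> no flip
Dir N: edge -> no flip
Dir NE: edge -> no flip
Dir W: first cell '.' (not opp) -> no flip
Dir E: opp run (0,4), next='.' -> no flip
Dir SW: opp run (1,2), next='.' -> no flip
Dir S: opp run (1,3) capped by W -> flip
Dir SE: first cell '.' (not opp) -> no flip
All flips: (1,3)

Answer: ...WB.
..BW..
..BW..
..BW..
......
......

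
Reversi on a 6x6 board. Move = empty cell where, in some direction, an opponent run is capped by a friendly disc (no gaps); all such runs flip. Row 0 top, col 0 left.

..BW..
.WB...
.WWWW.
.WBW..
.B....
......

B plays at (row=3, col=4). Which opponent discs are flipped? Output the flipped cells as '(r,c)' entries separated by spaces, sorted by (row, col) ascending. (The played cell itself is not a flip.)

Dir NW: opp run (2,3) capped by B -> flip
Dir N: opp run (2,4), next='.' -> no flip
Dir NE: first cell '.' (not opp) -> no flip
Dir W: opp run (3,3) capped by B -> flip
Dir E: first cell '.' (not opp) -> no flip
Dir SW: first cell '.' (not opp) -> no flip
Dir S: first cell '.' (not opp) -> no flip
Dir SE: first cell '.' (not opp) -> no flip

Answer: (2,3) (3,3)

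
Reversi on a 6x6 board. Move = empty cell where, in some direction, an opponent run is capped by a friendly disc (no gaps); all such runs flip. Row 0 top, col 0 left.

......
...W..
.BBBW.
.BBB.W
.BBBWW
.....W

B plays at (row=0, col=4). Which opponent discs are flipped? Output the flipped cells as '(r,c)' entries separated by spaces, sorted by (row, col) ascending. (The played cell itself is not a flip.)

Dir NW: edge -> no flip
Dir N: edge -> no flip
Dir NE: edge -> no flip
Dir W: first cell '.' (not opp) -> no flip
Dir E: first cell '.' (not opp) -> no flip
Dir SW: opp run (1,3) capped by B -> flip
Dir S: first cell '.' (not opp) -> no flip
Dir SE: first cell '.' (not opp) -> no flip

Answer: (1,3)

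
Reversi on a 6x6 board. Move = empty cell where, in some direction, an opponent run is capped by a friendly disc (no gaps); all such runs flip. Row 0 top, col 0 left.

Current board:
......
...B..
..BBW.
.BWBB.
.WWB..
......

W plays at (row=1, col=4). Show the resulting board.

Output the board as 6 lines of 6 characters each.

Answer: ......
...BW.
..BWW.
.BWBB.
.WWB..
......

Derivation:
Place W at (1,4); scan 8 dirs for brackets.
Dir NW: first cell '.' (not opp) -> no flip
Dir N: first cell '.' (not opp) -> no flip
Dir NE: first cell '.' (not opp) -> no flip
Dir W: opp run (1,3), next='.' -> no flip
Dir E: first cell '.' (not opp) -> no flip
Dir SW: opp run (2,3) capped by W -> flip
Dir S: first cell 'W' (not opp) -> no flip
Dir SE: first cell '.' (not opp) -> no flip
All flips: (2,3)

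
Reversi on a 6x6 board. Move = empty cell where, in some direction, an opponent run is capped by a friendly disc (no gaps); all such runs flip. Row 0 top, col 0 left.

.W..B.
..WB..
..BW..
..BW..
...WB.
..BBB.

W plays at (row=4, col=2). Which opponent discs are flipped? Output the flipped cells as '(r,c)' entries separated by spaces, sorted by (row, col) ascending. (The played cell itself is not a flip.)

Answer: (2,2) (3,2)

Derivation:
Dir NW: first cell '.' (not opp) -> no flip
Dir N: opp run (3,2) (2,2) capped by W -> flip
Dir NE: first cell 'W' (not opp) -> no flip
Dir W: first cell '.' (not opp) -> no flip
Dir E: first cell 'W' (not opp) -> no flip
Dir SW: first cell '.' (not opp) -> no flip
Dir S: opp run (5,2), next=edge -> no flip
Dir SE: opp run (5,3), next=edge -> no flip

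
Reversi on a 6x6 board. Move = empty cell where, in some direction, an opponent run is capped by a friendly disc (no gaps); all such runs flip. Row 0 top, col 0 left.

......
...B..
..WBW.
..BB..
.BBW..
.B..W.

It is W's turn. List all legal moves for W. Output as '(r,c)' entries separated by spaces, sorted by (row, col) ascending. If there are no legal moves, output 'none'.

Answer: (0,2) (0,3) (0,4) (2,1) (4,0) (4,4) (5,2)

Derivation:
(0,2): flips 1 -> legal
(0,3): flips 3 -> legal
(0,4): flips 1 -> legal
(1,2): no bracket -> illegal
(1,4): no bracket -> illegal
(2,1): flips 1 -> legal
(3,0): no bracket -> illegal
(3,1): no bracket -> illegal
(3,4): no bracket -> illegal
(4,0): flips 2 -> legal
(4,4): flips 1 -> legal
(5,0): no bracket -> illegal
(5,2): flips 2 -> legal
(5,3): no bracket -> illegal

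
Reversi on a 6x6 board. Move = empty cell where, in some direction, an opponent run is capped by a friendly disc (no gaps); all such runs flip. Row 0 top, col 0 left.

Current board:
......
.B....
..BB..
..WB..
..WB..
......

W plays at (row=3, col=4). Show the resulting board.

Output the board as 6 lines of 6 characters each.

Answer: ......
.B....
..BB..
..WWW.
..WB..
......

Derivation:
Place W at (3,4); scan 8 dirs for brackets.
Dir NW: opp run (2,3), next='.' -> no flip
Dir N: first cell '.' (not opp) -> no flip
Dir NE: first cell '.' (not opp) -> no flip
Dir W: opp run (3,3) capped by W -> flip
Dir E: first cell '.' (not opp) -> no flip
Dir SW: opp run (4,3), next='.' -> no flip
Dir S: first cell '.' (not opp) -> no flip
Dir SE: first cell '.' (not opp) -> no flip
All flips: (3,3)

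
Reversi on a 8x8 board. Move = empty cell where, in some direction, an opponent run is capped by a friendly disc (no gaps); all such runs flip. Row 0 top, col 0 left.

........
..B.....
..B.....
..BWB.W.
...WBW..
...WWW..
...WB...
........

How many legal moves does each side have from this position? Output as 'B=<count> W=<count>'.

-- B to move --
(2,3): no bracket -> illegal
(2,4): no bracket -> illegal
(2,5): no bracket -> illegal
(2,6): no bracket -> illegal
(2,7): no bracket -> illegal
(3,5): no bracket -> illegal
(3,7): no bracket -> illegal
(4,2): flips 2 -> legal
(4,6): flips 2 -> legal
(4,7): no bracket -> illegal
(5,2): flips 1 -> legal
(5,6): flips 1 -> legal
(6,2): flips 2 -> legal
(6,5): flips 2 -> legal
(6,6): flips 1 -> legal
(7,2): no bracket -> illegal
(7,3): no bracket -> illegal
(7,4): no bracket -> illegal
B mobility = 7
-- W to move --
(0,1): no bracket -> illegal
(0,2): no bracket -> illegal
(0,3): no bracket -> illegal
(1,1): flips 1 -> legal
(1,3): no bracket -> illegal
(2,1): flips 1 -> legal
(2,3): flips 1 -> legal
(2,4): flips 2 -> legal
(2,5): flips 1 -> legal
(3,1): flips 1 -> legal
(3,5): flips 2 -> legal
(4,1): no bracket -> illegal
(4,2): no bracket -> illegal
(6,5): flips 1 -> legal
(7,3): flips 1 -> legal
(7,4): flips 1 -> legal
(7,5): flips 1 -> legal
W mobility = 11

Answer: B=7 W=11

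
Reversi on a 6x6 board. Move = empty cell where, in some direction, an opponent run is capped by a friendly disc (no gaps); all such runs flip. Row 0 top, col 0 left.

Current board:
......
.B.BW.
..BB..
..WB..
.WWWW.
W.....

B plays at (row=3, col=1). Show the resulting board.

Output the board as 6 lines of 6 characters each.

Answer: ......
.B.BW.
..BB..
.BBB..
.WWWW.
W.....

Derivation:
Place B at (3,1); scan 8 dirs for brackets.
Dir NW: first cell '.' (not opp) -> no flip
Dir N: first cell '.' (not opp) -> no flip
Dir NE: first cell 'B' (not opp) -> no flip
Dir W: first cell '.' (not opp) -> no flip
Dir E: opp run (3,2) capped by B -> flip
Dir SW: first cell '.' (not opp) -> no flip
Dir S: opp run (4,1), next='.' -> no flip
Dir SE: opp run (4,2), next='.' -> no flip
All flips: (3,2)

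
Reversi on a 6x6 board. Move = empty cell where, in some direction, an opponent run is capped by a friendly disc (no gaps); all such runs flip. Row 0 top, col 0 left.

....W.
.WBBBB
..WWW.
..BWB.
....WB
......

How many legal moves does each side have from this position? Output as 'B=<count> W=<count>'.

Answer: B=6 W=8

Derivation:
-- B to move --
(0,0): no bracket -> illegal
(0,1): no bracket -> illegal
(0,2): no bracket -> illegal
(0,3): no bracket -> illegal
(0,5): no bracket -> illegal
(1,0): flips 1 -> legal
(2,0): no bracket -> illegal
(2,1): no bracket -> illegal
(2,5): no bracket -> illegal
(3,1): flips 1 -> legal
(3,5): flips 1 -> legal
(4,2): flips 2 -> legal
(4,3): flips 3 -> legal
(5,3): no bracket -> illegal
(5,4): flips 1 -> legal
(5,5): no bracket -> illegal
B mobility = 6
-- W to move --
(0,1): flips 1 -> legal
(0,2): flips 2 -> legal
(0,3): flips 1 -> legal
(0,5): flips 1 -> legal
(2,1): no bracket -> illegal
(2,5): no bracket -> illegal
(3,1): flips 1 -> legal
(3,5): flips 1 -> legal
(4,1): flips 1 -> legal
(4,2): flips 1 -> legal
(4,3): no bracket -> illegal
(5,4): no bracket -> illegal
(5,5): no bracket -> illegal
W mobility = 8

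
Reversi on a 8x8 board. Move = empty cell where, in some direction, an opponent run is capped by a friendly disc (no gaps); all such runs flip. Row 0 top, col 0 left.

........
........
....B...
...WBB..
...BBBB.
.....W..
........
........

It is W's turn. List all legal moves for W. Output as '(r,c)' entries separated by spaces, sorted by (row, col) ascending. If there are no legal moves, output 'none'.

(1,3): no bracket -> illegal
(1,4): no bracket -> illegal
(1,5): flips 1 -> legal
(2,3): no bracket -> illegal
(2,5): flips 2 -> legal
(2,6): no bracket -> illegal
(3,2): no bracket -> illegal
(3,6): flips 2 -> legal
(3,7): flips 1 -> legal
(4,2): no bracket -> illegal
(4,7): no bracket -> illegal
(5,2): no bracket -> illegal
(5,3): flips 1 -> legal
(5,4): no bracket -> illegal
(5,6): no bracket -> illegal
(5,7): no bracket -> illegal

Answer: (1,5) (2,5) (3,6) (3,7) (5,3)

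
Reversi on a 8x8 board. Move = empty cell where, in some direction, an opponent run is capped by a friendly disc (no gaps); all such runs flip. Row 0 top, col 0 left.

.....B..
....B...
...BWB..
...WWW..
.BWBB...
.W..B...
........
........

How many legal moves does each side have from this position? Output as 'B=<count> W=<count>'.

Answer: B=4 W=14

Derivation:
-- B to move --
(1,3): no bracket -> illegal
(1,5): no bracket -> illegal
(2,2): flips 1 -> legal
(2,6): flips 1 -> legal
(3,1): no bracket -> illegal
(3,2): no bracket -> illegal
(3,6): no bracket -> illegal
(4,0): no bracket -> illegal
(4,5): flips 2 -> legal
(4,6): no bracket -> illegal
(5,0): no bracket -> illegal
(5,2): no bracket -> illegal
(5,3): no bracket -> illegal
(6,0): no bracket -> illegal
(6,1): flips 1 -> legal
(6,2): no bracket -> illegal
B mobility = 4
-- W to move --
(0,3): no bracket -> illegal
(0,4): flips 1 -> legal
(0,6): no bracket -> illegal
(1,2): flips 1 -> legal
(1,3): flips 1 -> legal
(1,5): flips 1 -> legal
(1,6): flips 1 -> legal
(2,2): flips 1 -> legal
(2,6): flips 1 -> legal
(3,0): no bracket -> illegal
(3,1): flips 1 -> legal
(3,2): no bracket -> illegal
(3,6): no bracket -> illegal
(4,0): flips 1 -> legal
(4,5): flips 2 -> legal
(5,0): no bracket -> illegal
(5,2): flips 1 -> legal
(5,3): flips 2 -> legal
(5,5): flips 1 -> legal
(6,3): no bracket -> illegal
(6,4): flips 2 -> legal
(6,5): no bracket -> illegal
W mobility = 14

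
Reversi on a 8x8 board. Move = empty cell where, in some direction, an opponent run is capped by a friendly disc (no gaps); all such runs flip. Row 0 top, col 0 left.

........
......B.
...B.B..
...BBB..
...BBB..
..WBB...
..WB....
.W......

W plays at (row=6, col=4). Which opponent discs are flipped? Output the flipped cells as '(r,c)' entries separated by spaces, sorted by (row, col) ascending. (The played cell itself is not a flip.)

Answer: (6,3)

Derivation:
Dir NW: opp run (5,3), next='.' -> no flip
Dir N: opp run (5,4) (4,4) (3,4), next='.' -> no flip
Dir NE: first cell '.' (not opp) -> no flip
Dir W: opp run (6,3) capped by W -> flip
Dir E: first cell '.' (not opp) -> no flip
Dir SW: first cell '.' (not opp) -> no flip
Dir S: first cell '.' (not opp) -> no flip
Dir SE: first cell '.' (not opp) -> no flip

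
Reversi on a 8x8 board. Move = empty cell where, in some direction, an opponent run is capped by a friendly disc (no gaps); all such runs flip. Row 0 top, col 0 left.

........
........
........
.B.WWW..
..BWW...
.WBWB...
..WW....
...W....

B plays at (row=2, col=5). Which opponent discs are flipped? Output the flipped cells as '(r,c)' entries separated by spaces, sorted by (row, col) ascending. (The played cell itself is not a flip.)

Dir NW: first cell '.' (not opp) -> no flip
Dir N: first cell '.' (not opp) -> no flip
Dir NE: first cell '.' (not opp) -> no flip
Dir W: first cell '.' (not opp) -> no flip
Dir E: first cell '.' (not opp) -> no flip
Dir SW: opp run (3,4) (4,3) capped by B -> flip
Dir S: opp run (3,5), next='.' -> no flip
Dir SE: first cell '.' (not opp) -> no flip

Answer: (3,4) (4,3)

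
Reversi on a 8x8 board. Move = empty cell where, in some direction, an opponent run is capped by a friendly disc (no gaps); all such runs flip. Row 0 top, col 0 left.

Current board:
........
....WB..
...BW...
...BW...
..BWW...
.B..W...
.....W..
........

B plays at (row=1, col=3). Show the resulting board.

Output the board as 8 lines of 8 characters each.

Place B at (1,3); scan 8 dirs for brackets.
Dir NW: first cell '.' (not opp) -> no flip
Dir N: first cell '.' (not opp) -> no flip
Dir NE: first cell '.' (not opp) -> no flip
Dir W: first cell '.' (not opp) -> no flip
Dir E: opp run (1,4) capped by B -> flip
Dir SW: first cell '.' (not opp) -> no flip
Dir S: first cell 'B' (not opp) -> no flip
Dir SE: opp run (2,4), next='.' -> no flip
All flips: (1,4)

Answer: ........
...BBB..
...BW...
...BW...
..BWW...
.B..W...
.....W..
........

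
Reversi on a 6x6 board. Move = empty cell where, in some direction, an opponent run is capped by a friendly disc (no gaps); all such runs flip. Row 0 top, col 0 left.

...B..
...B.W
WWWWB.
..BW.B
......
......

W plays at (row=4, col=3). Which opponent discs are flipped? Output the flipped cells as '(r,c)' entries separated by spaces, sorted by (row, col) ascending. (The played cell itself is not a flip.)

Answer: (3,2)

Derivation:
Dir NW: opp run (3,2) capped by W -> flip
Dir N: first cell 'W' (not opp) -> no flip
Dir NE: first cell '.' (not opp) -> no flip
Dir W: first cell '.' (not opp) -> no flip
Dir E: first cell '.' (not opp) -> no flip
Dir SW: first cell '.' (not opp) -> no flip
Dir S: first cell '.' (not opp) -> no flip
Dir SE: first cell '.' (not opp) -> no flip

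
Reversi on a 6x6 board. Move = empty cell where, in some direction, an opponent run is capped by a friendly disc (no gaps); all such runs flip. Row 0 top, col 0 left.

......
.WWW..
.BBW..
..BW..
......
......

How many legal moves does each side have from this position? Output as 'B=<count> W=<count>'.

-- B to move --
(0,0): flips 1 -> legal
(0,1): flips 1 -> legal
(0,2): flips 1 -> legal
(0,3): flips 1 -> legal
(0,4): flips 1 -> legal
(1,0): no bracket -> illegal
(1,4): flips 1 -> legal
(2,0): no bracket -> illegal
(2,4): flips 1 -> legal
(3,4): flips 1 -> legal
(4,2): no bracket -> illegal
(4,3): no bracket -> illegal
(4,4): flips 1 -> legal
B mobility = 9
-- W to move --
(1,0): no bracket -> illegal
(2,0): flips 2 -> legal
(3,0): flips 1 -> legal
(3,1): flips 3 -> legal
(4,1): flips 1 -> legal
(4,2): flips 2 -> legal
(4,3): no bracket -> illegal
W mobility = 5

Answer: B=9 W=5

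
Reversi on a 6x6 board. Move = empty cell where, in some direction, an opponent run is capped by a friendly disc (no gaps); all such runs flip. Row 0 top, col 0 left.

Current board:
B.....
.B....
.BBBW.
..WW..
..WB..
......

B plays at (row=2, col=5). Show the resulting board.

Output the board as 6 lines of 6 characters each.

Answer: B.....
.B....
.BBBBB
..WW..
..WB..
......

Derivation:
Place B at (2,5); scan 8 dirs for brackets.
Dir NW: first cell '.' (not opp) -> no flip
Dir N: first cell '.' (not opp) -> no flip
Dir NE: edge -> no flip
Dir W: opp run (2,4) capped by B -> flip
Dir E: edge -> no flip
Dir SW: first cell '.' (not opp) -> no flip
Dir S: first cell '.' (not opp) -> no flip
Dir SE: edge -> no flip
All flips: (2,4)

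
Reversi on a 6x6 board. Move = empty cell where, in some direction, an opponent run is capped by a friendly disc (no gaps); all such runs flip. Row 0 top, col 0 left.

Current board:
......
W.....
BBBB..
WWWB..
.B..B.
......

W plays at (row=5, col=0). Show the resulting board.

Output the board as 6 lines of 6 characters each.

Place W at (5,0); scan 8 dirs for brackets.
Dir NW: edge -> no flip
Dir N: first cell '.' (not opp) -> no flip
Dir NE: opp run (4,1) capped by W -> flip
Dir W: edge -> no flip
Dir E: first cell '.' (not opp) -> no flip
Dir SW: edge -> no flip
Dir S: edge -> no flip
Dir SE: edge -> no flip
All flips: (4,1)

Answer: ......
W.....
BBBB..
WWWB..
.W..B.
W.....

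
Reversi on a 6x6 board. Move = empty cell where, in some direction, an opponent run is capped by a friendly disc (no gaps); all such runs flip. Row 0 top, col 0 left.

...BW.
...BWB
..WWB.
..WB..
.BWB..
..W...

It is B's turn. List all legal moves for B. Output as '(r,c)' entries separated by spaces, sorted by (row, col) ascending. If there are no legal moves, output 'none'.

Answer: (0,5) (1,1) (2,1) (2,5) (3,1) (5,1)

Derivation:
(0,5): flips 4 -> legal
(1,1): flips 1 -> legal
(1,2): no bracket -> illegal
(2,1): flips 3 -> legal
(2,5): flips 1 -> legal
(3,1): flips 2 -> legal
(3,4): no bracket -> illegal
(5,1): flips 1 -> legal
(5,3): no bracket -> illegal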